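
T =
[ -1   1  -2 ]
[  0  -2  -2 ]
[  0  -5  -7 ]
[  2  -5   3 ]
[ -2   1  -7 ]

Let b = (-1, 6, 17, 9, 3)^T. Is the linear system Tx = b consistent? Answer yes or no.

Row reduce the augmented matrix [T | b].
R4 ← R4 + (2)·R1: [0, -3, -1, 7]
R5 ← R5 − (2)·R1: [0, -1, -3, 5]
R3 ← R3 − (5/2)·R2: [0, 0, -2, 2]
R4 ← R4 − (3/2)·R2: [0, 0, 2, -2]
R5 ← R5 − (1/2)·R2: [0, 0, -2, 2]
R4 ← R4 + R3: [0, 0, 0, 0]
R5 ← R5 − R3: [0, 0, 0, 0]
The echelon form has 3 nonzero rows, and every pivot lies in the first 3 columns, so rank(T) = rank([T|b]) = 3.
The system is consistent.

yes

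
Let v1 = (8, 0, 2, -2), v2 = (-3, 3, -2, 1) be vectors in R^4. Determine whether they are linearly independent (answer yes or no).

Form the matrix with these vectors as rows and row reduce.
R2 ← R2 + (3/8)·R1: [0, 3, -5/4, 1/4]
2 nonzero rows, so the 2 vectors span a space of dimension 2.
Since 2 = 2, the vectors are linearly independent.

yes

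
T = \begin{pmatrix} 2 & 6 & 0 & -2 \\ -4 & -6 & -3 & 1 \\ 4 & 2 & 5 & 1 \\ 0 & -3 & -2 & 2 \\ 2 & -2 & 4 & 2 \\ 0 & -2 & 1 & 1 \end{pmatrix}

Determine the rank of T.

Row reduce to echelon form.
R2 ← R2 + (2)·R1: [0, 6, -3, -3]
R3 ← R3 − (2)·R1: [0, -10, 5, 5]
R5 ← R5 − R1: [0, -8, 4, 4]
R3 ← R3 + (5/3)·R2: [0, 0, 0, 0]
R4 ← R4 + (1/2)·R2: [0, 0, -7/2, 1/2]
R5 ← R5 + (4/3)·R2: [0, 0, 0, 0]
R6 ← R6 + (1/3)·R2: [0, 0, 0, 0]
Swap R3 ↔ R4
Echelon form has 3 nonzero rows, so rank(T) = 3.

3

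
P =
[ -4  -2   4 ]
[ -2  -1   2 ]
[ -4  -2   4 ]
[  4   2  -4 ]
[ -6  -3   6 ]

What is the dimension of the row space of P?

1

Row reduce to echelon form.
R2 ← R2 − (1/2)·R1: [0, 0, 0]
R3 ← R3 − R1: [0, 0, 0]
R4 ← R4 + R1: [0, 0, 0]
R5 ← R5 − (3/2)·R1: [0, 0, 0]
Echelon form has 1 nonzero row, so rank(P) = 1.
The row space has dimension equal to the rank: 1.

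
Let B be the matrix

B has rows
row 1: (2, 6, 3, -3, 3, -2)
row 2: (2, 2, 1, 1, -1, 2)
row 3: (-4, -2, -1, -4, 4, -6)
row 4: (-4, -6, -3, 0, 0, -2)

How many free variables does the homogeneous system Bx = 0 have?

Row reduce to echelon form.
R2 ← R2 − R1: [0, -4, -2, 4, -4, 4]
R3 ← R3 + (2)·R1: [0, 10, 5, -10, 10, -10]
R4 ← R4 + (2)·R1: [0, 6, 3, -6, 6, -6]
R3 ← R3 + (5/2)·R2: [0, 0, 0, 0, 0, 0]
R4 ← R4 + (3/2)·R2: [0, 0, 0, 0, 0, 0]
2 nonzero rows, so rank(B) = 2.
B has 6 columns; by rank–nullity, nullity = 6 − 2 = 4.

4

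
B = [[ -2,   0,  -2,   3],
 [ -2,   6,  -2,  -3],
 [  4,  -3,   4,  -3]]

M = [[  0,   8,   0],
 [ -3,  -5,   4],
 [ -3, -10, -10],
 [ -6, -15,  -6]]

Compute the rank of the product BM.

First compute BM:
[[-12, -41,   2],
 [  6,  19,  62],
 [ 15,  52, -34]]
Now row reduce the product.
R2 ← R2 + (1/2)·R1: [0, -3/2, 63]
R3 ← R3 + (5/4)·R1: [0, 3/4, -63/2]
R3 ← R3 + (1/2)·R2: [0, 0, 0]
2 nonzero rows, so rank(BM) = 2.

2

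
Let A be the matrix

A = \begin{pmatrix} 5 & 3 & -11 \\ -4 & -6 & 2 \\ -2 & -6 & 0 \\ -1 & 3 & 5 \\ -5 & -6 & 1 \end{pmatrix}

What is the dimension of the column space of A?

3

Row reduce to echelon form.
R2 ← R2 + (4/5)·R1: [0, -18/5, -34/5]
R3 ← R3 + (2/5)·R1: [0, -24/5, -22/5]
R4 ← R4 + (1/5)·R1: [0, 18/5, 14/5]
R5 ← R5 + R1: [0, -3, -10]
R3 ← R3 − (4/3)·R2: [0, 0, 14/3]
R4 ← R4 + R2: [0, 0, -4]
R5 ← R5 − (5/6)·R2: [0, 0, -13/3]
R4 ← R4 + (6/7)·R3: [0, 0, 0]
R5 ← R5 + (13/14)·R3: [0, 0, 0]
Echelon form has 3 nonzero rows, so rank(A) = 3.
The column space has dimension equal to the rank: 3.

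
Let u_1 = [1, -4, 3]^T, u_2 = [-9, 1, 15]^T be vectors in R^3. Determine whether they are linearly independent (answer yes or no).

yes

Form the matrix with these vectors as rows and row reduce.
R2 ← R2 + (9)·R1: [0, -35, 42]
2 nonzero rows, so the 2 vectors span a space of dimension 2.
Since 2 = 2, the vectors are linearly independent.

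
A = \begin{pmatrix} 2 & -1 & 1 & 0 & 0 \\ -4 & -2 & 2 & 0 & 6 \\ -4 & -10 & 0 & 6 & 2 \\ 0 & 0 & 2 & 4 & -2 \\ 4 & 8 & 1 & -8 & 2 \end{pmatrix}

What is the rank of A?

4

Row reduce to echelon form.
R2 ← R2 + (2)·R1: [0, -4, 4, 0, 6]
R3 ← R3 + (2)·R1: [0, -12, 2, 6, 2]
R5 ← R5 − (2)·R1: [0, 10, -1, -8, 2]
R3 ← R3 − (3)·R2: [0, 0, -10, 6, -16]
R5 ← R5 + (5/2)·R2: [0, 0, 9, -8, 17]
R4 ← R4 + (1/5)·R3: [0, 0, 0, 26/5, -26/5]
R5 ← R5 + (9/10)·R3: [0, 0, 0, -13/5, 13/5]
R5 ← R5 + (1/2)·R4: [0, 0, 0, 0, 0]
Echelon form has 4 nonzero rows, so rank(A) = 4.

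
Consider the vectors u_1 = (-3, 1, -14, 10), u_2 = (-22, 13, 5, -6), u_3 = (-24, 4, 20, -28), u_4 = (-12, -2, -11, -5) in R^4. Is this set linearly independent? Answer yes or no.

Form the matrix with these vectors as rows and row reduce.
R2 ← R2 − (22/3)·R1: [0, 17/3, 323/3, -238/3]
R3 ← R3 − (8)·R1: [0, -4, 132, -108]
R4 ← R4 − (4)·R1: [0, -6, 45, -45]
R3 ← R3 + (12/17)·R2: [0, 0, 208, -164]
R4 ← R4 + (18/17)·R2: [0, 0, 159, -129]
R4 ← R4 − (159/208)·R3: [0, 0, 0, -189/52]
4 nonzero rows, so the 4 vectors span a space of dimension 4.
Since 4 = 4, the vectors are linearly independent.

yes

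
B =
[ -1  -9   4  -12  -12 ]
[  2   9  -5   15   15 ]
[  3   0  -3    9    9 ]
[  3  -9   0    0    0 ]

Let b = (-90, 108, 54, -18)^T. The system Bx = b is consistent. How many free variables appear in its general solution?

Row reduce the augmented matrix [B | b].
R2 ← R2 + (2)·R1: [0, -9, 3, -9, -9, -72]
R3 ← R3 + (3)·R1: [0, -27, 9, -27, -27, -216]
R4 ← R4 + (3)·R1: [0, -36, 12, -36, -36, -288]
R3 ← R3 − (3)·R2: [0, 0, 0, 0, 0, 0]
R4 ← R4 − (4)·R2: [0, 0, 0, 0, 0, 0]
The echelon form has 2 nonzero rows, and every pivot lies in the first 5 columns, so rank(B) = rank([B|b]) = 2.
The system is consistent.
Free variables = (unknowns) − (rank) = 5 − 2 = 3.

3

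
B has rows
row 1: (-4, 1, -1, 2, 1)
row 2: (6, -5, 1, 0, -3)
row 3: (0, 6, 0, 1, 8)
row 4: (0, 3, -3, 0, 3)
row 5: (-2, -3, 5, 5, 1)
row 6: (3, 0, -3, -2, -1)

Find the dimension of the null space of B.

Row reduce to echelon form.
R2 ← R2 + (3/2)·R1: [0, -7/2, -1/2, 3, -3/2]
R5 ← R5 − (1/2)·R1: [0, -7/2, 11/2, 4, 1/2]
R6 ← R6 + (3/4)·R1: [0, 3/4, -15/4, -1/2, -1/4]
R3 ← R3 + (12/7)·R2: [0, 0, -6/7, 43/7, 38/7]
R4 ← R4 + (6/7)·R2: [0, 0, -24/7, 18/7, 12/7]
R5 ← R5 − R2: [0, 0, 6, 1, 2]
R6 ← R6 + (3/14)·R2: [0, 0, -27/7, 1/7, -4/7]
R4 ← R4 − (4)·R3: [0, 0, 0, -22, -20]
R5 ← R5 + (7)·R3: [0, 0, 0, 44, 40]
R6 ← R6 − (9/2)·R3: [0, 0, 0, -55/2, -25]
R5 ← R5 + (2)·R4: [0, 0, 0, 0, 0]
R6 ← R6 − (5/4)·R4: [0, 0, 0, 0, 0]
4 nonzero rows, so rank(B) = 4.
B has 5 columns; by rank–nullity, nullity = 5 − 4 = 1.

1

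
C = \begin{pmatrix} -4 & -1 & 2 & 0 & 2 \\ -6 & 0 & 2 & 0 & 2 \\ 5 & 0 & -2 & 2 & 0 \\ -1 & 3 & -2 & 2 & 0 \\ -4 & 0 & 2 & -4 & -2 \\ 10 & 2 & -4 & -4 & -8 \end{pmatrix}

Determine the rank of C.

Row reduce to echelon form.
R2 ← R2 − (3/2)·R1: [0, 3/2, -1, 0, -1]
R3 ← R3 + (5/4)·R1: [0, -5/4, 1/2, 2, 5/2]
R4 ← R4 − (1/4)·R1: [0, 13/4, -5/2, 2, -1/2]
R5 ← R5 − R1: [0, 1, 0, -4, -4]
R6 ← R6 + (5/2)·R1: [0, -1/2, 1, -4, -3]
R3 ← R3 + (5/6)·R2: [0, 0, -1/3, 2, 5/3]
R4 ← R4 − (13/6)·R2: [0, 0, -1/3, 2, 5/3]
R5 ← R5 − (2/3)·R2: [0, 0, 2/3, -4, -10/3]
R6 ← R6 + (1/3)·R2: [0, 0, 2/3, -4, -10/3]
R4 ← R4 − R3: [0, 0, 0, 0, 0]
R5 ← R5 + (2)·R3: [0, 0, 0, 0, 0]
R6 ← R6 + (2)·R3: [0, 0, 0, 0, 0]
Echelon form has 3 nonzero rows, so rank(C) = 3.

3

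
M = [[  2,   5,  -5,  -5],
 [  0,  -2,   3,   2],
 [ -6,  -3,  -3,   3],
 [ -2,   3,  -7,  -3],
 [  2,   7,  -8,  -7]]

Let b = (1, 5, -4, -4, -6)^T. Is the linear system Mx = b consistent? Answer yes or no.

Row reduce the augmented matrix [M | b].
R3 ← R3 + (3)·R1: [0, 12, -18, -12, -1]
R4 ← R4 + R1: [0, 8, -12, -8, -3]
R5 ← R5 − R1: [0, 2, -3, -2, -7]
R3 ← R3 + (6)·R2: [0, 0, 0, 0, 29]
R4 ← R4 + (4)·R2: [0, 0, 0, 0, 17]
R5 ← R5 + R2: [0, 0, 0, 0, -2]
R4 ← R4 − (17/29)·R3: [0, 0, 0, 0, 0]
R5 ← R5 + (2/29)·R3: [0, 0, 0, 0, 0]
The echelon form has 3 nonzero rows; the last pivot sits in the augmented column, so rank(M) = 2 but rank([M|b]) = 3.
Since the ranks differ, the system is inconsistent.

no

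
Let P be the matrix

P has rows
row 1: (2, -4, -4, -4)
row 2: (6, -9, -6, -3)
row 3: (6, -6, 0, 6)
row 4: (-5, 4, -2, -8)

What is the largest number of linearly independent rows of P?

2

Row reduce to echelon form.
R2 ← R2 − (3)·R1: [0, 3, 6, 9]
R3 ← R3 − (3)·R1: [0, 6, 12, 18]
R4 ← R4 + (5/2)·R1: [0, -6, -12, -18]
R3 ← R3 − (2)·R2: [0, 0, 0, 0]
R4 ← R4 + (2)·R2: [0, 0, 0, 0]
Echelon form has 2 nonzero rows, so rank(P) = 2.
The rank gives the maximum number of linearly independent rows: 2.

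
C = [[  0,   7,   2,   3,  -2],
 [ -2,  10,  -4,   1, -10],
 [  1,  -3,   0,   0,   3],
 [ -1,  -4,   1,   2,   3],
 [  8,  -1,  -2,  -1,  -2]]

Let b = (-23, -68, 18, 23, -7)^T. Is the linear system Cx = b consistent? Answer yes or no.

Row reduce the augmented matrix [C | b].
Swap R1 ↔ R2
R3 ← R3 + (1/2)·R1: [0, 2, -2, 1/2, -2, -16]
R4 ← R4 − (1/2)·R1: [0, -9, 3, 3/2, 8, 57]
R5 ← R5 + (4)·R1: [0, 39, -18, 3, -42, -279]
R3 ← R3 − (2/7)·R2: [0, 0, -18/7, -5/14, -10/7, -66/7]
R4 ← R4 + (9/7)·R2: [0, 0, 39/7, 75/14, 38/7, 192/7]
R5 ← R5 − (39/7)·R2: [0, 0, -204/7, -96/7, -216/7, -1056/7]
R4 ← R4 + (13/6)·R3: [0, 0, 0, 55/12, 7/3, 7]
R5 ← R5 − (34/3)·R3: [0, 0, 0, -29/3, -44/3, -44]
R5 ← R5 + (116/55)·R4: [0, 0, 0, 0, -536/55, -1608/55]
The echelon form has 5 nonzero rows, and every pivot lies in the first 5 columns, so rank(C) = rank([C|b]) = 5.
The system is consistent.

yes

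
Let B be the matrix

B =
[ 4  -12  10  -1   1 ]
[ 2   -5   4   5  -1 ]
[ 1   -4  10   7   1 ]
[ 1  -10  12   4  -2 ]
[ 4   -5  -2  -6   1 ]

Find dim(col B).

Row reduce to echelon form.
R2 ← R2 − (1/2)·R1: [0, 1, -1, 11/2, -3/2]
R3 ← R3 − (1/4)·R1: [0, -1, 15/2, 29/4, 3/4]
R4 ← R4 − (1/4)·R1: [0, -7, 19/2, 17/4, -9/4]
R5 ← R5 − R1: [0, 7, -12, -5, 0]
R3 ← R3 + R2: [0, 0, 13/2, 51/4, -3/4]
R4 ← R4 + (7)·R2: [0, 0, 5/2, 171/4, -51/4]
R5 ← R5 − (7)·R2: [0, 0, -5, -87/2, 21/2]
R4 ← R4 − (5/13)·R3: [0, 0, 0, 492/13, -162/13]
R5 ← R5 + (10/13)·R3: [0, 0, 0, -438/13, 129/13]
R5 ← R5 + (73/82)·R4: [0, 0, 0, 0, -48/41]
Echelon form has 5 nonzero rows, so rank(B) = 5.
The column space has dimension equal to the rank: 5.

5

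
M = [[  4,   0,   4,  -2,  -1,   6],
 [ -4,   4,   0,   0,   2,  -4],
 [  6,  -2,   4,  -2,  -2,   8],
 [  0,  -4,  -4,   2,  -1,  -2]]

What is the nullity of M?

Row reduce to echelon form.
R2 ← R2 + R1: [0, 4, 4, -2, 1, 2]
R3 ← R3 − (3/2)·R1: [0, -2, -2, 1, -1/2, -1]
R3 ← R3 + (1/2)·R2: [0, 0, 0, 0, 0, 0]
R4 ← R4 + R2: [0, 0, 0, 0, 0, 0]
2 nonzero rows, so rank(M) = 2.
M has 6 columns; by rank–nullity, nullity = 6 − 2 = 4.

4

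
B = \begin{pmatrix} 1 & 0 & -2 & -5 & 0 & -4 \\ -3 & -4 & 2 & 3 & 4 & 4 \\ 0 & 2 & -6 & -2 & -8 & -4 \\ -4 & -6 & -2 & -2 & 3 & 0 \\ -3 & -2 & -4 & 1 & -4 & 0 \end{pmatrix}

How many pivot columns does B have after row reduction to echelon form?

Row reduce to echelon form.
R2 ← R2 + (3)·R1: [0, -4, -4, -12, 4, -8]
R4 ← R4 + (4)·R1: [0, -6, -10, -22, 3, -16]
R5 ← R5 + (3)·R1: [0, -2, -10, -14, -4, -12]
R3 ← R3 + (1/2)·R2: [0, 0, -8, -8, -6, -8]
R4 ← R4 − (3/2)·R2: [0, 0, -4, -4, -3, -4]
R5 ← R5 − (1/2)·R2: [0, 0, -8, -8, -6, -8]
R4 ← R4 − (1/2)·R3: [0, 0, 0, 0, 0, 0]
R5 ← R5 − R3: [0, 0, 0, 0, 0, 0]
Echelon form has 3 nonzero rows, so rank(B) = 3.
Each nonzero row contributes one pivot column: 3 pivot columns.

3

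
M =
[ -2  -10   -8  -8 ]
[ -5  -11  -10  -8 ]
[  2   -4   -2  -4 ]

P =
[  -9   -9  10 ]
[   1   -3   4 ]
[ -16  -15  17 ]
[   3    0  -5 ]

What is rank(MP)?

2

First compute MP:
[[112, 168, -156],
 [170, 228, -224],
 [ -2,  24, -10]]
Now row reduce the product.
R2 ← R2 − (85/56)·R1: [0, -27, 179/14]
R3 ← R3 + (1/56)·R1: [0, 27, -179/14]
R3 ← R3 + R2: [0, 0, 0]
2 nonzero rows, so rank(MP) = 2.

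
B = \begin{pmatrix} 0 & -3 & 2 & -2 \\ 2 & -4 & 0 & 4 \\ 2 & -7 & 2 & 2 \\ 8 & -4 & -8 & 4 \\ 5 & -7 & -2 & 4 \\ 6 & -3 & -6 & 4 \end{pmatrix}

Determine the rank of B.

Row reduce to echelon form.
Swap R1 ↔ R2
R3 ← R3 − R1: [0, -3, 2, -2]
R4 ← R4 − (4)·R1: [0, 12, -8, -12]
R5 ← R5 − (5/2)·R1: [0, 3, -2, -6]
R6 ← R6 − (3)·R1: [0, 9, -6, -8]
R3 ← R3 − R2: [0, 0, 0, 0]
R4 ← R4 + (4)·R2: [0, 0, 0, -20]
R5 ← R5 + R2: [0, 0, 0, -8]
R6 ← R6 + (3)·R2: [0, 0, 0, -14]
Swap R3 ↔ R4
R5 ← R5 − (2/5)·R3: [0, 0, 0, 0]
R6 ← R6 − (7/10)·R3: [0, 0, 0, 0]
Echelon form has 3 nonzero rows, so rank(B) = 3.

3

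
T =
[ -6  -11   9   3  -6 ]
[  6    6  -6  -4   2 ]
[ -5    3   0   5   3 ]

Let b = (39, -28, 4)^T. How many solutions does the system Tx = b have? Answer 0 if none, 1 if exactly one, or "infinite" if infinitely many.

infinite

Row reduce the augmented matrix [T | b].
R2 ← R2 + R1: [0, -5, 3, -1, -4, 11]
R3 ← R3 − (5/6)·R1: [0, 73/6, -15/2, 5/2, 8, -57/2]
R3 ← R3 + (73/30)·R2: [0, 0, -1/5, 1/15, -26/15, -26/15]
The echelon form has 3 nonzero rows, and every pivot lies in the first 5 columns, so rank(T) = rank([T|b]) = 3.
The system is consistent.
rank = 3 < 5 unknowns, so there are infinitely many solutions.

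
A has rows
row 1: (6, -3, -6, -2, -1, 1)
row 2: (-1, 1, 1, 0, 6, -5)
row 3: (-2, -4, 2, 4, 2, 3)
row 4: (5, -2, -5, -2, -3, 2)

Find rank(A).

3

Row reduce to echelon form.
R2 ← R2 + (1/6)·R1: [0, 1/2, 0, -1/3, 35/6, -29/6]
R3 ← R3 + (1/3)·R1: [0, -5, 0, 10/3, 5/3, 10/3]
R4 ← R4 − (5/6)·R1: [0, 1/2, 0, -1/3, -13/6, 7/6]
R3 ← R3 + (10)·R2: [0, 0, 0, 0, 60, -45]
R4 ← R4 − R2: [0, 0, 0, 0, -8, 6]
R4 ← R4 + (2/15)·R3: [0, 0, 0, 0, 0, 0]
Echelon form has 3 nonzero rows, so rank(A) = 3.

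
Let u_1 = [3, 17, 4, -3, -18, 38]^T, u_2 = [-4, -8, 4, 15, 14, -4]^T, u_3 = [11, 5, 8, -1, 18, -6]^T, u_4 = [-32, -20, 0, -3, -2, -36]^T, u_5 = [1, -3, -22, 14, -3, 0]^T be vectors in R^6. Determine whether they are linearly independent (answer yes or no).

Form the matrix with these vectors as rows and row reduce.
R2 ← R2 + (4/3)·R1: [0, 44/3, 28/3, 11, -10, 140/3]
R3 ← R3 − (11/3)·R1: [0, -172/3, -20/3, 10, 84, -436/3]
R4 ← R4 + (32/3)·R1: [0, 484/3, 128/3, -35, -194, 1108/3]
R5 ← R5 − (1/3)·R1: [0, -26/3, -70/3, 15, 3, -38/3]
R3 ← R3 + (43/11)·R2: [0, 0, 328/11, 53, 494/11, 408/11]
R4 ← R4 − (11)·R2: [0, 0, -60, -156, -84, -144]
R5 ← R5 + (13/22)·R2: [0, 0, -196/11, 43/2, -32/11, 164/11]
R4 ← R4 + (165/82)·R3: [0, 0, 0, -4047/82, 261/41, -2844/41]
R5 ← R5 + (49/82)·R3: [0, 0, 0, 2180/41, 981/41, 1520/41]
R5 ← R5 + (4360/4047)·R4: [0, 0, 0, 0, 41529/1349, -50800/1349]
5 nonzero rows, so the 5 vectors span a space of dimension 5.
Since 5 = 5, the vectors are linearly independent.

yes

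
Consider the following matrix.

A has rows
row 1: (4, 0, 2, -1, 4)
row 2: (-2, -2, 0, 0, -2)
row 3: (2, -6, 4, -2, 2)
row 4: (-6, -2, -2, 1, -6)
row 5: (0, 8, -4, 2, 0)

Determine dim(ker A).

3

Row reduce to echelon form.
R2 ← R2 + (1/2)·R1: [0, -2, 1, -1/2, 0]
R3 ← R3 − (1/2)·R1: [0, -6, 3, -3/2, 0]
R4 ← R4 + (3/2)·R1: [0, -2, 1, -1/2, 0]
R3 ← R3 − (3)·R2: [0, 0, 0, 0, 0]
R4 ← R4 − R2: [0, 0, 0, 0, 0]
R5 ← R5 + (4)·R2: [0, 0, 0, 0, 0]
2 nonzero rows, so rank(A) = 2.
A has 5 columns; by rank–nullity, nullity = 5 − 2 = 3.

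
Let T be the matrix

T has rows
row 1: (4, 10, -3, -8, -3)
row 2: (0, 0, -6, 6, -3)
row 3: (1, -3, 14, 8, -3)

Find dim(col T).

3

Row reduce to echelon form.
R3 ← R3 − (1/4)·R1: [0, -11/2, 59/4, 10, -9/4]
Swap R2 ↔ R3
Echelon form has 3 nonzero rows, so rank(T) = 3.
The column space has dimension equal to the rank: 3.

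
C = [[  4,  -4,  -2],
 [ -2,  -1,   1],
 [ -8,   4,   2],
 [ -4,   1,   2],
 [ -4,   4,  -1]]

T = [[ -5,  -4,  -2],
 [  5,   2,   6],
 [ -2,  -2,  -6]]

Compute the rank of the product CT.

First compute CT:
[[-36, -20, -20],
 [  3,   4,  -8],
 [ 56,  36,  28],
 [ 21,  14,   2],
 [ 42,  26,  38]]
Now row reduce the product.
R2 ← R2 + (1/12)·R1: [0, 7/3, -29/3]
R3 ← R3 + (14/9)·R1: [0, 44/9, -28/9]
R4 ← R4 + (7/12)·R1: [0, 7/3, -29/3]
R5 ← R5 + (7/6)·R1: [0, 8/3, 44/3]
R3 ← R3 − (44/21)·R2: [0, 0, 120/7]
R4 ← R4 − R2: [0, 0, 0]
R5 ← R5 − (8/7)·R2: [0, 0, 180/7]
R5 ← R5 − (3/2)·R3: [0, 0, 0]
3 nonzero rows, so rank(CT) = 3.

3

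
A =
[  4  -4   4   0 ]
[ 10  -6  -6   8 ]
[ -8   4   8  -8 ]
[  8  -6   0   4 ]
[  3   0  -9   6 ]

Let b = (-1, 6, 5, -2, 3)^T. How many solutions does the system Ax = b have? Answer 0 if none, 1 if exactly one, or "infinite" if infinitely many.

Row reduce the augmented matrix [A | b].
R2 ← R2 − (5/2)·R1: [0, 4, -16, 8, 17/2]
R3 ← R3 + (2)·R1: [0, -4, 16, -8, 3]
R4 ← R4 − (2)·R1: [0, 2, -8, 4, 0]
R5 ← R5 − (3/4)·R1: [0, 3, -12, 6, 15/4]
R3 ← R3 + R2: [0, 0, 0, 0, 23/2]
R4 ← R4 − (1/2)·R2: [0, 0, 0, 0, -17/4]
R5 ← R5 − (3/4)·R2: [0, 0, 0, 0, -21/8]
R4 ← R4 + (17/46)·R3: [0, 0, 0, 0, 0]
R5 ← R5 + (21/92)·R3: [0, 0, 0, 0, 0]
The echelon form has 3 nonzero rows; the last pivot sits in the augmented column, so rank(A) = 2 but rank([A|b]) = 3.
Since the ranks differ, the system is inconsistent.
It has no solutions.

0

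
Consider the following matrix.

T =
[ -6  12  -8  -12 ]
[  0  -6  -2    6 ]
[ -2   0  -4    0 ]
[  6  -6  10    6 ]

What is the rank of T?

Row reduce to echelon form.
R3 ← R3 − (1/3)·R1: [0, -4, -4/3, 4]
R4 ← R4 + R1: [0, 6, 2, -6]
R3 ← R3 − (2/3)·R2: [0, 0, 0, 0]
R4 ← R4 + R2: [0, 0, 0, 0]
Echelon form has 2 nonzero rows, so rank(T) = 2.

2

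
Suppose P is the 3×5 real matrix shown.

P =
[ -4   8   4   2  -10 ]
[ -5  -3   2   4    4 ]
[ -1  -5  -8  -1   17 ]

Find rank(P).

Row reduce to echelon form.
R2 ← R2 − (5/4)·R1: [0, -13, -3, 3/2, 33/2]
R3 ← R3 − (1/4)·R1: [0, -7, -9, -3/2, 39/2]
R3 ← R3 − (7/13)·R2: [0, 0, -96/13, -30/13, 138/13]
Echelon form has 3 nonzero rows, so rank(P) = 3.

3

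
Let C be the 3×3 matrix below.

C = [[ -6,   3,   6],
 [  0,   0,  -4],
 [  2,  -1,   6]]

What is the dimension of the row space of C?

2

Row reduce to echelon form.
R3 ← R3 + (1/3)·R1: [0, 0, 8]
R3 ← R3 + (2)·R2: [0, 0, 0]
Echelon form has 2 nonzero rows, so rank(C) = 2.
The row space has dimension equal to the rank: 2.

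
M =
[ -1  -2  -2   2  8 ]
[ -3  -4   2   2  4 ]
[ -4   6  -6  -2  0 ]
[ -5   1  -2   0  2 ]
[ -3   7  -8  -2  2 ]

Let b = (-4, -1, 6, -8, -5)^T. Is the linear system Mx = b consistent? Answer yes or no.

no

Row reduce the augmented matrix [M | b].
R2 ← R2 − (3)·R1: [0, 2, 8, -4, -20, 11]
R3 ← R3 − (4)·R1: [0, 14, 2, -10, -32, 22]
R4 ← R4 − (5)·R1: [0, 11, 8, -10, -38, 12]
R5 ← R5 − (3)·R1: [0, 13, -2, -8, -22, 7]
R3 ← R3 − (7)·R2: [0, 0, -54, 18, 108, -55]
R4 ← R4 − (11/2)·R2: [0, 0, -36, 12, 72, -97/2]
R5 ← R5 − (13/2)·R2: [0, 0, -54, 18, 108, -129/2]
R4 ← R4 − (2/3)·R3: [0, 0, 0, 0, 0, -71/6]
R5 ← R5 − R3: [0, 0, 0, 0, 0, -19/2]
R5 ← R5 − (57/71)·R4: [0, 0, 0, 0, 0, 0]
The echelon form has 4 nonzero rows; the last pivot sits in the augmented column, so rank(M) = 3 but rank([M|b]) = 4.
Since the ranks differ, the system is inconsistent.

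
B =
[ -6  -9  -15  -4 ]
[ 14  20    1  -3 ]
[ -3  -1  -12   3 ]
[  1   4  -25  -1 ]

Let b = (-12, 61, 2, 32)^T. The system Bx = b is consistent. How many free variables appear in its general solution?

Row reduce the augmented matrix [B | b].
R2 ← R2 + (7/3)·R1: [0, -1, -34, -37/3, 33]
R3 ← R3 − (1/2)·R1: [0, 7/2, -9/2, 5, 8]
R4 ← R4 + (1/6)·R1: [0, 5/2, -55/2, -5/3, 30]
R3 ← R3 + (7/2)·R2: [0, 0, -247/2, -229/6, 247/2]
R4 ← R4 + (5/2)·R2: [0, 0, -225/2, -65/2, 225/2]
R4 ← R4 − (225/247)·R3: [0, 0, 0, 560/247, 0]
The echelon form has 4 nonzero rows, and every pivot lies in the first 4 columns, so rank(B) = rank([B|b]) = 4.
The system is consistent.
Free variables = (unknowns) − (rank) = 4 − 4 = 0.

0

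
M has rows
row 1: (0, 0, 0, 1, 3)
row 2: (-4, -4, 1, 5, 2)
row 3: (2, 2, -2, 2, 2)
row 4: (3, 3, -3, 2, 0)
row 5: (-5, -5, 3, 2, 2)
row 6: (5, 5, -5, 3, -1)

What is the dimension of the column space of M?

Row reduce to echelon form.
Swap R1 ↔ R2
R3 ← R3 + (1/2)·R1: [0, 0, -3/2, 9/2, 3]
R4 ← R4 + (3/4)·R1: [0, 0, -9/4, 23/4, 3/2]
R5 ← R5 − (5/4)·R1: [0, 0, 7/4, -17/4, -1/2]
R6 ← R6 + (5/4)·R1: [0, 0, -15/4, 37/4, 3/2]
Swap R2 ↔ R3
R4 ← R4 − (3/2)·R2: [0, 0, 0, -1, -3]
R5 ← R5 + (7/6)·R2: [0, 0, 0, 1, 3]
R6 ← R6 − (5/2)·R2: [0, 0, 0, -2, -6]
R4 ← R4 + R3: [0, 0, 0, 0, 0]
R5 ← R5 − R3: [0, 0, 0, 0, 0]
R6 ← R6 + (2)·R3: [0, 0, 0, 0, 0]
Echelon form has 3 nonzero rows, so rank(M) = 3.
The column space has dimension equal to the rank: 3.

3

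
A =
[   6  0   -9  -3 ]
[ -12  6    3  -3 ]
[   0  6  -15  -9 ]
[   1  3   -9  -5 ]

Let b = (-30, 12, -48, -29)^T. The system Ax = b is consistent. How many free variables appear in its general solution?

Row reduce the augmented matrix [A | b].
R2 ← R2 + (2)·R1: [0, 6, -15, -9, -48]
R4 ← R4 − (1/6)·R1: [0, 3, -15/2, -9/2, -24]
R3 ← R3 − R2: [0, 0, 0, 0, 0]
R4 ← R4 − (1/2)·R2: [0, 0, 0, 0, 0]
The echelon form has 2 nonzero rows, and every pivot lies in the first 4 columns, so rank(A) = rank([A|b]) = 2.
The system is consistent.
Free variables = (unknowns) − (rank) = 4 − 2 = 2.

2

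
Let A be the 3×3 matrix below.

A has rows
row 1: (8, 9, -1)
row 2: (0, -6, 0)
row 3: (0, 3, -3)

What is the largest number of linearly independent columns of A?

3

Row reduce to echelon form.
R3 ← R3 + (1/2)·R2: [0, 0, -3]
Echelon form has 3 nonzero rows, so rank(A) = 3.
The rank gives the maximum number of linearly independent columns: 3.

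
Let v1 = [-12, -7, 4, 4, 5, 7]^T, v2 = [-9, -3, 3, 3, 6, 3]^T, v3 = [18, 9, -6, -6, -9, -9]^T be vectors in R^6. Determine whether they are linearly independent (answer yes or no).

Form the matrix with these vectors as rows and row reduce.
R2 ← R2 − (3/4)·R1: [0, 9/4, 0, 0, 9/4, -9/4]
R3 ← R3 + (3/2)·R1: [0, -3/2, 0, 0, -3/2, 3/2]
R3 ← R3 + (2/3)·R2: [0, 0, 0, 0, 0, 0]
2 nonzero rows, so the 3 vectors span a space of dimension 2.
Since 2 < 3, the vectors are linearly dependent.

no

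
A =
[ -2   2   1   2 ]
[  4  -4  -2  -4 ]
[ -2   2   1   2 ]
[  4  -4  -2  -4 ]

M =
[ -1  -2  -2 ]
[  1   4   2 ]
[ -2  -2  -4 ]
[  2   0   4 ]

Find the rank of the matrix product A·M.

First compute AM:
[[  6,  10,  12],
 [-12, -20, -24],
 [  6,  10,  12],
 [-12, -20, -24]]
Now row reduce the product.
R2 ← R2 + (2)·R1: [0, 0, 0]
R3 ← R3 − R1: [0, 0, 0]
R4 ← R4 + (2)·R1: [0, 0, 0]
1 nonzero row, so rank(AM) = 1.

1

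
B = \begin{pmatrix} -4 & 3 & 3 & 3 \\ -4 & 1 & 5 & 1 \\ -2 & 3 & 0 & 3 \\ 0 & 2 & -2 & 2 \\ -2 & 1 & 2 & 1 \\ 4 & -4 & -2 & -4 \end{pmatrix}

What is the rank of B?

2

Row reduce to echelon form.
R2 ← R2 − R1: [0, -2, 2, -2]
R3 ← R3 − (1/2)·R1: [0, 3/2, -3/2, 3/2]
R5 ← R5 − (1/2)·R1: [0, -1/2, 1/2, -1/2]
R6 ← R6 + R1: [0, -1, 1, -1]
R3 ← R3 + (3/4)·R2: [0, 0, 0, 0]
R4 ← R4 + R2: [0, 0, 0, 0]
R5 ← R5 − (1/4)·R2: [0, 0, 0, 0]
R6 ← R6 − (1/2)·R2: [0, 0, 0, 0]
Echelon form has 2 nonzero rows, so rank(B) = 2.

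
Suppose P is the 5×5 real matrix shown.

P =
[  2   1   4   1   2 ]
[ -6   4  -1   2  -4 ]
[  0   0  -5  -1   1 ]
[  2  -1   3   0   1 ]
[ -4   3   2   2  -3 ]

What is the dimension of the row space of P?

3

Row reduce to echelon form.
R2 ← R2 + (3)·R1: [0, 7, 11, 5, 2]
R4 ← R4 − R1: [0, -2, -1, -1, -1]
R5 ← R5 + (2)·R1: [0, 5, 10, 4, 1]
R4 ← R4 + (2/7)·R2: [0, 0, 15/7, 3/7, -3/7]
R5 ← R5 − (5/7)·R2: [0, 0, 15/7, 3/7, -3/7]
R4 ← R4 + (3/7)·R3: [0, 0, 0, 0, 0]
R5 ← R5 + (3/7)·R3: [0, 0, 0, 0, 0]
Echelon form has 3 nonzero rows, so rank(P) = 3.
The row space has dimension equal to the rank: 3.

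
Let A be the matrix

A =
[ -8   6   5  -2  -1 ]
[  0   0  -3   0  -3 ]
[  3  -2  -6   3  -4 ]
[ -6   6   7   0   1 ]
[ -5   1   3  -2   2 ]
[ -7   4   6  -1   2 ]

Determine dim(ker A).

Row reduce to echelon form.
R3 ← R3 + (3/8)·R1: [0, 1/4, -33/8, 9/4, -35/8]
R4 ← R4 − (3/4)·R1: [0, 3/2, 13/4, 3/2, 7/4]
R5 ← R5 − (5/8)·R1: [0, -11/4, -1/8, -3/4, 21/8]
R6 ← R6 − (7/8)·R1: [0, -5/4, 13/8, 3/4, 23/8]
Swap R2 ↔ R3
R4 ← R4 − (6)·R2: [0, 0, 28, -12, 28]
R5 ← R5 + (11)·R2: [0, 0, -91/2, 24, -91/2]
R6 ← R6 + (5)·R2: [0, 0, -19, 12, -19]
R4 ← R4 + (28/3)·R3: [0, 0, 0, -12, 0]
R5 ← R5 − (91/6)·R3: [0, 0, 0, 24, 0]
R6 ← R6 − (19/3)·R3: [0, 0, 0, 12, 0]
R5 ← R5 + (2)·R4: [0, 0, 0, 0, 0]
R6 ← R6 + R4: [0, 0, 0, 0, 0]
4 nonzero rows, so rank(A) = 4.
A has 5 columns; by rank–nullity, nullity = 5 − 4 = 1.

1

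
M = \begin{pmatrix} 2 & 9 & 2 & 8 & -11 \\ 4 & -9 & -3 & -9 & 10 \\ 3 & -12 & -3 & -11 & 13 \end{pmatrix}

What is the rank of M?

Row reduce to echelon form.
R2 ← R2 − (2)·R1: [0, -27, -7, -25, 32]
R3 ← R3 − (3/2)·R1: [0, -51/2, -6, -23, 59/2]
R3 ← R3 − (17/18)·R2: [0, 0, 11/18, 11/18, -13/18]
Echelon form has 3 nonzero rows, so rank(M) = 3.

3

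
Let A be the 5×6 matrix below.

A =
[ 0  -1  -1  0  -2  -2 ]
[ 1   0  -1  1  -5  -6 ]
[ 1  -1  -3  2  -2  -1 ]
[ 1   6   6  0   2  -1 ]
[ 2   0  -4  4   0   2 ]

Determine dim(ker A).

3

Row reduce to echelon form.
Swap R1 ↔ R2
R3 ← R3 − R1: [0, -1, -2, 1, 3, 5]
R4 ← R4 − R1: [0, 6, 7, -1, 7, 5]
R5 ← R5 − (2)·R1: [0, 0, -2, 2, 10, 14]
R3 ← R3 − R2: [0, 0, -1, 1, 5, 7]
R4 ← R4 + (6)·R2: [0, 0, 1, -1, -5, -7]
R4 ← R4 + R3: [0, 0, 0, 0, 0, 0]
R5 ← R5 − (2)·R3: [0, 0, 0, 0, 0, 0]
3 nonzero rows, so rank(A) = 3.
A has 6 columns; by rank–nullity, nullity = 6 − 3 = 3.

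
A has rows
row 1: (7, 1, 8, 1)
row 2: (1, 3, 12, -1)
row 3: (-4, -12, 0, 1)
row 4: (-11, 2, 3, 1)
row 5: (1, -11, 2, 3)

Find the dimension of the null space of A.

Row reduce to echelon form.
R2 ← R2 − (1/7)·R1: [0, 20/7, 76/7, -8/7]
R3 ← R3 + (4/7)·R1: [0, -80/7, 32/7, 11/7]
R4 ← R4 + (11/7)·R1: [0, 25/7, 109/7, 18/7]
R5 ← R5 − (1/7)·R1: [0, -78/7, 6/7, 20/7]
R3 ← R3 + (4)·R2: [0, 0, 48, -3]
R4 ← R4 − (5/4)·R2: [0, 0, 2, 4]
R5 ← R5 + (39/10)·R2: [0, 0, 216/5, -8/5]
R4 ← R4 − (1/24)·R3: [0, 0, 0, 33/8]
R5 ← R5 − (9/10)·R3: [0, 0, 0, 11/10]
R5 ← R5 − (4/15)·R4: [0, 0, 0, 0]
4 nonzero rows, so rank(A) = 4.
A has 4 columns; by rank–nullity, nullity = 4 − 4 = 0.

0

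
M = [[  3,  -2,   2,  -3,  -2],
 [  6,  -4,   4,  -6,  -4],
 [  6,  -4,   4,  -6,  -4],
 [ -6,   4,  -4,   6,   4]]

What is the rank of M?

1

Row reduce to echelon form.
R2 ← R2 − (2)·R1: [0, 0, 0, 0, 0]
R3 ← R3 − (2)·R1: [0, 0, 0, 0, 0]
R4 ← R4 + (2)·R1: [0, 0, 0, 0, 0]
Echelon form has 1 nonzero row, so rank(M) = 1.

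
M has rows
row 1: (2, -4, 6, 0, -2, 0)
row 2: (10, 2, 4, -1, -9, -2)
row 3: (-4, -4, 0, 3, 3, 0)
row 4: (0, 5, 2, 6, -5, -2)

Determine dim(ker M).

2

Row reduce to echelon form.
R2 ← R2 − (5)·R1: [0, 22, -26, -1, 1, -2]
R3 ← R3 + (2)·R1: [0, -12, 12, 3, -1, 0]
R3 ← R3 + (6/11)·R2: [0, 0, -24/11, 27/11, -5/11, -12/11]
R4 ← R4 − (5/22)·R2: [0, 0, 87/11, 137/22, -115/22, -17/11]
R4 ← R4 + (29/8)·R3: [0, 0, 0, 121/8, -55/8, -11/2]
4 nonzero rows, so rank(M) = 4.
M has 6 columns; by rank–nullity, nullity = 6 − 4 = 2.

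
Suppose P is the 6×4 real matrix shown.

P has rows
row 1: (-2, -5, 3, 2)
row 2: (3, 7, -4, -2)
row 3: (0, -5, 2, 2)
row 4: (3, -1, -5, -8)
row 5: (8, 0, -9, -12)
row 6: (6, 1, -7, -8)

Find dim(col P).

4

Row reduce to echelon form.
R2 ← R2 + (3/2)·R1: [0, -1/2, 1/2, 1]
R4 ← R4 + (3/2)·R1: [0, -17/2, -1/2, -5]
R5 ← R5 + (4)·R1: [0, -20, 3, -4]
R6 ← R6 + (3)·R1: [0, -14, 2, -2]
R3 ← R3 − (10)·R2: [0, 0, -3, -8]
R4 ← R4 − (17)·R2: [0, 0, -9, -22]
R5 ← R5 − (40)·R2: [0, 0, -17, -44]
R6 ← R6 − (28)·R2: [0, 0, -12, -30]
R4 ← R4 − (3)·R3: [0, 0, 0, 2]
R5 ← R5 − (17/3)·R3: [0, 0, 0, 4/3]
R6 ← R6 − (4)·R3: [0, 0, 0, 2]
R5 ← R5 − (2/3)·R4: [0, 0, 0, 0]
R6 ← R6 − R4: [0, 0, 0, 0]
Echelon form has 4 nonzero rows, so rank(P) = 4.
The column space has dimension equal to the rank: 4.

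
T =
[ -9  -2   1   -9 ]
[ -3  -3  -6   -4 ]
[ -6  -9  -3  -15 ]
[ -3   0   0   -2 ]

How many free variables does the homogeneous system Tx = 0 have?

Row reduce to echelon form.
R2 ← R2 − (1/3)·R1: [0, -7/3, -19/3, -1]
R3 ← R3 − (2/3)·R1: [0, -23/3, -11/3, -9]
R4 ← R4 − (1/3)·R1: [0, 2/3, -1/3, 1]
R3 ← R3 − (23/7)·R2: [0, 0, 120/7, -40/7]
R4 ← R4 + (2/7)·R2: [0, 0, -15/7, 5/7]
R4 ← R4 + (1/8)·R3: [0, 0, 0, 0]
3 nonzero rows, so rank(T) = 3.
T has 4 columns; by rank–nullity, nullity = 4 − 3 = 1.

1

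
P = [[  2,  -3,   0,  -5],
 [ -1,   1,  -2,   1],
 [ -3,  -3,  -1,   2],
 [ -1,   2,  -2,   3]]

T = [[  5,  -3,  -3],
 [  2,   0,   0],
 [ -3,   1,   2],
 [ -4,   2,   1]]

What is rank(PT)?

First compute PT:
[[ 24, -16, -11],
 [ -1,   3,   0],
 [-26,  12,   9],
 [ -7,   7,   2]]
Now row reduce the product.
R2 ← R2 + (1/24)·R1: [0, 7/3, -11/24]
R3 ← R3 + (13/12)·R1: [0, -16/3, -35/12]
R4 ← R4 + (7/24)·R1: [0, 7/3, -29/24]
R3 ← R3 + (16/7)·R2: [0, 0, -111/28]
R4 ← R4 − R2: [0, 0, -3/4]
R4 ← R4 − (7/37)·R3: [0, 0, 0]
3 nonzero rows, so rank(PT) = 3.

3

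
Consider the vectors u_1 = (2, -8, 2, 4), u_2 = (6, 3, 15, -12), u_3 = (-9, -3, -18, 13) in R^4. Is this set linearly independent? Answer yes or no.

Form the matrix with these vectors as rows and row reduce.
R2 ← R2 − (3)·R1: [0, 27, 9, -24]
R3 ← R3 + (9/2)·R1: [0, -39, -9, 31]
R3 ← R3 + (13/9)·R2: [0, 0, 4, -11/3]
3 nonzero rows, so the 3 vectors span a space of dimension 3.
Since 3 = 3, the vectors are linearly independent.

yes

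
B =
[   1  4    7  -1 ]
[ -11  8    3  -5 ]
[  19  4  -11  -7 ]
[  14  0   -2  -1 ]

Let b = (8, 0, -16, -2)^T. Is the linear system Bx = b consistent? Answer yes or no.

Row reduce the augmented matrix [B | b].
R2 ← R2 + (11)·R1: [0, 52, 80, -16, 88]
R3 ← R3 − (19)·R1: [0, -72, -144, 12, -168]
R4 ← R4 − (14)·R1: [0, -56, -100, 13, -114]
R3 ← R3 + (18/13)·R2: [0, 0, -432/13, -132/13, -600/13]
R4 ← R4 + (14/13)·R2: [0, 0, -180/13, -55/13, -250/13]
R4 ← R4 − (5/12)·R3: [0, 0, 0, 0, 0]
The echelon form has 3 nonzero rows, and every pivot lies in the first 4 columns, so rank(B) = rank([B|b]) = 3.
The system is consistent.

yes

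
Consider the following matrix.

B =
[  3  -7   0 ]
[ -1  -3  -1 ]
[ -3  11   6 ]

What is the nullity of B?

0

Row reduce to echelon form.
R2 ← R2 + (1/3)·R1: [0, -16/3, -1]
R3 ← R3 + R1: [0, 4, 6]
R3 ← R3 + (3/4)·R2: [0, 0, 21/4]
3 nonzero rows, so rank(B) = 3.
B has 3 columns; by rank–nullity, nullity = 3 − 3 = 0.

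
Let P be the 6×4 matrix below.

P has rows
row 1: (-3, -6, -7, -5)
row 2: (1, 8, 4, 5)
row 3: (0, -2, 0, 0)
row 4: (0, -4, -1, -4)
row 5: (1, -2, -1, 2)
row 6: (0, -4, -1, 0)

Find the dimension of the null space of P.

Row reduce to echelon form.
R2 ← R2 + (1/3)·R1: [0, 6, 5/3, 10/3]
R5 ← R5 + (1/3)·R1: [0, -4, -10/3, 1/3]
R3 ← R3 + (1/3)·R2: [0, 0, 5/9, 10/9]
R4 ← R4 + (2/3)·R2: [0, 0, 1/9, -16/9]
R5 ← R5 + (2/3)·R2: [0, 0, -20/9, 23/9]
R6 ← R6 + (2/3)·R2: [0, 0, 1/9, 20/9]
R4 ← R4 − (1/5)·R3: [0, 0, 0, -2]
R5 ← R5 + (4)·R3: [0, 0, 0, 7]
R6 ← R6 − (1/5)·R3: [0, 0, 0, 2]
R5 ← R5 + (7/2)·R4: [0, 0, 0, 0]
R6 ← R6 + R4: [0, 0, 0, 0]
4 nonzero rows, so rank(P) = 4.
P has 4 columns; by rank–nullity, nullity = 4 − 4 = 0.

0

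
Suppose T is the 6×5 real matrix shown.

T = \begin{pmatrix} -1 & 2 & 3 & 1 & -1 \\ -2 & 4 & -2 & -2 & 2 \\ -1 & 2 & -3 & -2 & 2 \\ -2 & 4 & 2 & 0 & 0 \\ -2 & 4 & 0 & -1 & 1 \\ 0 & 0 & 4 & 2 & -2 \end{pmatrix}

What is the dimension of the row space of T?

2

Row reduce to echelon form.
R2 ← R2 − (2)·R1: [0, 0, -8, -4, 4]
R3 ← R3 − R1: [0, 0, -6, -3, 3]
R4 ← R4 − (2)·R1: [0, 0, -4, -2, 2]
R5 ← R5 − (2)·R1: [0, 0, -6, -3, 3]
R3 ← R3 − (3/4)·R2: [0, 0, 0, 0, 0]
R4 ← R4 − (1/2)·R2: [0, 0, 0, 0, 0]
R5 ← R5 − (3/4)·R2: [0, 0, 0, 0, 0]
R6 ← R6 + (1/2)·R2: [0, 0, 0, 0, 0]
Echelon form has 2 nonzero rows, so rank(T) = 2.
The row space has dimension equal to the rank: 2.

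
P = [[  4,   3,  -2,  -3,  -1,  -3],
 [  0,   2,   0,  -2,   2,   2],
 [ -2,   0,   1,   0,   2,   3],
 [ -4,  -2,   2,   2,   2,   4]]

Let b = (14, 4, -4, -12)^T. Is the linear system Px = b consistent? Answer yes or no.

yes

Row reduce the augmented matrix [P | b].
R3 ← R3 + (1/2)·R1: [0, 3/2, 0, -3/2, 3/2, 3/2, 3]
R4 ← R4 + R1: [0, 1, 0, -1, 1, 1, 2]
R3 ← R3 − (3/4)·R2: [0, 0, 0, 0, 0, 0, 0]
R4 ← R4 − (1/2)·R2: [0, 0, 0, 0, 0, 0, 0]
The echelon form has 2 nonzero rows, and every pivot lies in the first 6 columns, so rank(P) = rank([P|b]) = 2.
The system is consistent.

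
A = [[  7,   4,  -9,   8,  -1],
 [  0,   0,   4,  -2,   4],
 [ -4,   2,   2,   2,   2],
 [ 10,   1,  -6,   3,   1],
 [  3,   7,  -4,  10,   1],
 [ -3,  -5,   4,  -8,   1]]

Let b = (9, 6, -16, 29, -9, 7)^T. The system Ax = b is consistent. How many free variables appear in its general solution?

Row reduce the augmented matrix [A | b].
R3 ← R3 + (4/7)·R1: [0, 30/7, -22/7, 46/7, 10/7, -76/7]
R4 ← R4 − (10/7)·R1: [0, -33/7, 48/7, -59/7, 17/7, 113/7]
R5 ← R5 − (3/7)·R1: [0, 37/7, -1/7, 46/7, 10/7, -90/7]
R6 ← R6 + (3/7)·R1: [0, -23/7, 1/7, -32/7, 4/7, 76/7]
Swap R2 ↔ R3
R4 ← R4 + (11/10)·R2: [0, 0, 17/5, -6/5, 4, 21/5]
R5 ← R5 − (37/30)·R2: [0, 0, 56/15, -23/15, -1/3, 8/15]
R6 ← R6 + (23/30)·R2: [0, 0, -34/15, 7/15, 5/3, 38/15]
R4 ← R4 − (17/20)·R3: [0, 0, 0, 1/2, 3/5, -9/10]
R5 ← R5 − (14/15)·R3: [0, 0, 0, 1/3, -61/15, -76/15]
R6 ← R6 + (17/30)·R3: [0, 0, 0, -2/3, 59/15, 89/15]
R5 ← R5 − (2/3)·R4: [0, 0, 0, 0, -67/15, -67/15]
R6 ← R6 + (4/3)·R4: [0, 0, 0, 0, 71/15, 71/15]
R6 ← R6 + (71/67)·R5: [0, 0, 0, 0, 0, 0]
The echelon form has 5 nonzero rows, and every pivot lies in the first 5 columns, so rank(A) = rank([A|b]) = 5.
The system is consistent.
Free variables = (unknowns) − (rank) = 5 − 5 = 0.

0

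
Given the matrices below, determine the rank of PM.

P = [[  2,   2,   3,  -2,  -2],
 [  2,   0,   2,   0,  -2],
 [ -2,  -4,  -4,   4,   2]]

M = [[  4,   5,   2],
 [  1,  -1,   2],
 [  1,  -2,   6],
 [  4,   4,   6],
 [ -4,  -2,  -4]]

First compute PM:
[[ 13,  -2,  22],
 [ 18,  10,  24],
 [ -8,  14, -20]]
Now row reduce the product.
R2 ← R2 − (18/13)·R1: [0, 166/13, -84/13]
R3 ← R3 + (8/13)·R1: [0, 166/13, -84/13]
R3 ← R3 − R2: [0, 0, 0]
2 nonzero rows, so rank(PM) = 2.

2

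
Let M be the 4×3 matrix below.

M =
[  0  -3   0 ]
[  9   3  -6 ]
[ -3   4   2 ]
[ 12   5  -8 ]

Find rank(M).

2

Row reduce to echelon form.
Swap R1 ↔ R2
R3 ← R3 + (1/3)·R1: [0, 5, 0]
R4 ← R4 − (4/3)·R1: [0, 1, 0]
R3 ← R3 + (5/3)·R2: [0, 0, 0]
R4 ← R4 + (1/3)·R2: [0, 0, 0]
Echelon form has 2 nonzero rows, so rank(M) = 2.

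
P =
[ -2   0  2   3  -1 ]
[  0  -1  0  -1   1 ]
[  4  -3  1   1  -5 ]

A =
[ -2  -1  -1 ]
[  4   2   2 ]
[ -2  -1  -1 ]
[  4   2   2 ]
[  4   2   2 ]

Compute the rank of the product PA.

1

First compute PA:
[[  8,   4,   4],
 [ -4,  -2,  -2],
 [-38, -19, -19]]
Now row reduce the product.
R2 ← R2 + (1/2)·R1: [0, 0, 0]
R3 ← R3 + (19/4)·R1: [0, 0, 0]
1 nonzero row, so rank(PA) = 1.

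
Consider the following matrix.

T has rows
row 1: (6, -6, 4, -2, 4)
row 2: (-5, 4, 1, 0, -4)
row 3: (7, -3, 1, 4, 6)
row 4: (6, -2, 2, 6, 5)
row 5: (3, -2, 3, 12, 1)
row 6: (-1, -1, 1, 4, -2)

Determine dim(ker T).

Row reduce to echelon form.
R2 ← R2 + (5/6)·R1: [0, -1, 13/3, -5/3, -2/3]
R3 ← R3 − (7/6)·R1: [0, 4, -11/3, 19/3, 4/3]
R4 ← R4 − R1: [0, 4, -2, 8, 1]
R5 ← R5 − (1/2)·R1: [0, 1, 1, 13, -1]
R6 ← R6 + (1/6)·R1: [0, -2, 5/3, 11/3, -4/3]
R3 ← R3 + (4)·R2: [0, 0, 41/3, -1/3, -4/3]
R4 ← R4 + (4)·R2: [0, 0, 46/3, 4/3, -5/3]
R5 ← R5 + R2: [0, 0, 16/3, 34/3, -5/3]
R6 ← R6 − (2)·R2: [0, 0, -7, 7, 0]
R4 ← R4 − (46/41)·R3: [0, 0, 0, 70/41, -7/41]
R5 ← R5 − (16/41)·R3: [0, 0, 0, 470/41, -47/41]
R6 ← R6 + (21/41)·R3: [0, 0, 0, 280/41, -28/41]
R5 ← R5 − (47/7)·R4: [0, 0, 0, 0, 0]
R6 ← R6 − (4)·R4: [0, 0, 0, 0, 0]
4 nonzero rows, so rank(T) = 4.
T has 5 columns; by rank–nullity, nullity = 5 − 4 = 1.

1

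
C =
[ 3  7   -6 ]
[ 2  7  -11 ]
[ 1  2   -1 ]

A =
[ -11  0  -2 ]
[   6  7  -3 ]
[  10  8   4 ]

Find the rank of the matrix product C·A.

First compute CA:
[[-51,   1, -51],
 [-90, -39, -69],
 [ -9,   6, -12]]
Now row reduce the product.
R2 ← R2 − (30/17)·R1: [0, -693/17, 21]
R3 ← R3 − (3/17)·R1: [0, 99/17, -3]
R3 ← R3 + (1/7)·R2: [0, 0, 0]
2 nonzero rows, so rank(CA) = 2.

2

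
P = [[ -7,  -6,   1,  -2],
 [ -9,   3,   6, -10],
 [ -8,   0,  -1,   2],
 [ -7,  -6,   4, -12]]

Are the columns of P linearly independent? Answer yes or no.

Row reduce P to echelon form.
R2 ← R2 − (9/7)·R1: [0, 75/7, 33/7, -52/7]
R3 ← R3 − (8/7)·R1: [0, 48/7, -15/7, 30/7]
R4 ← R4 − R1: [0, 0, 3, -10]
R3 ← R3 − (16/25)·R2: [0, 0, -129/25, 226/25]
R4 ← R4 + (25/43)·R3: [0, 0, 0, -204/43]
4 pivots among 4 columns.
Every column is a pivot column, so the columns are linearly independent.

yes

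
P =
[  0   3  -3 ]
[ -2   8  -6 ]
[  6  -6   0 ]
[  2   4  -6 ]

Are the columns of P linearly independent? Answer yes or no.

no

Row reduce P to echelon form.
Swap R1 ↔ R2
R3 ← R3 + (3)·R1: [0, 18, -18]
R4 ← R4 + R1: [0, 12, -12]
R3 ← R3 − (6)·R2: [0, 0, 0]
R4 ← R4 − (4)·R2: [0, 0, 0]
2 pivots among 3 columns.
Only 2 < 3 pivot columns, so the columns are linearly dependent.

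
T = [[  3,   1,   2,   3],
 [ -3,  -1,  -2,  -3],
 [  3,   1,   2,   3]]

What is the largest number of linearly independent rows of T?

1

Row reduce to echelon form.
R2 ← R2 + R1: [0, 0, 0, 0]
R3 ← R3 − R1: [0, 0, 0, 0]
Echelon form has 1 nonzero row, so rank(T) = 1.
The rank gives the maximum number of linearly independent rows: 1.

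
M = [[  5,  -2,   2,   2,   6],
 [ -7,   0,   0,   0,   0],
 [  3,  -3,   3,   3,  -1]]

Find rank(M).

3

Row reduce to echelon form.
R2 ← R2 + (7/5)·R1: [0, -14/5, 14/5, 14/5, 42/5]
R3 ← R3 − (3/5)·R1: [0, -9/5, 9/5, 9/5, -23/5]
R3 ← R3 − (9/14)·R2: [0, 0, 0, 0, -10]
Echelon form has 3 nonzero rows, so rank(M) = 3.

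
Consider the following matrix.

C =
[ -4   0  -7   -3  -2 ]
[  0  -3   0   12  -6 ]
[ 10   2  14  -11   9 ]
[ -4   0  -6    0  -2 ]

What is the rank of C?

Row reduce to echelon form.
R3 ← R3 + (5/2)·R1: [0, 2, -7/2, -37/2, 4]
R4 ← R4 − R1: [0, 0, 1, 3, 0]
R3 ← R3 + (2/3)·R2: [0, 0, -7/2, -21/2, 0]
R4 ← R4 + (2/7)·R3: [0, 0, 0, 0, 0]
Echelon form has 3 nonzero rows, so rank(C) = 3.

3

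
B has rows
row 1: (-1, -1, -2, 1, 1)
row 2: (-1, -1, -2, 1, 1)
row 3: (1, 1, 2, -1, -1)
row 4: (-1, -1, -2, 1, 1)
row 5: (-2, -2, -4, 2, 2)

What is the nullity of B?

4

Row reduce to echelon form.
R2 ← R2 − R1: [0, 0, 0, 0, 0]
R3 ← R3 + R1: [0, 0, 0, 0, 0]
R4 ← R4 − R1: [0, 0, 0, 0, 0]
R5 ← R5 − (2)·R1: [0, 0, 0, 0, 0]
1 nonzero row, so rank(B) = 1.
B has 5 columns; by rank–nullity, nullity = 5 − 1 = 4.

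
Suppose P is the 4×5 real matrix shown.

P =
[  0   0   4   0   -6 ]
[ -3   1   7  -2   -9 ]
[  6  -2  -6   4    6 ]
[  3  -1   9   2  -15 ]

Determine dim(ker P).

3

Row reduce to echelon form.
Swap R1 ↔ R2
R3 ← R3 + (2)·R1: [0, 0, 8, 0, -12]
R4 ← R4 + R1: [0, 0, 16, 0, -24]
R3 ← R3 − (2)·R2: [0, 0, 0, 0, 0]
R4 ← R4 − (4)·R2: [0, 0, 0, 0, 0]
2 nonzero rows, so rank(P) = 2.
P has 5 columns; by rank–nullity, nullity = 5 − 2 = 3.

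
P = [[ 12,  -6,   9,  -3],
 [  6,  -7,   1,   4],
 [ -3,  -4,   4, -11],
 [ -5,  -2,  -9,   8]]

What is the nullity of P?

Row reduce to echelon form.
R2 ← R2 − (1/2)·R1: [0, -4, -7/2, 11/2]
R3 ← R3 + (1/4)·R1: [0, -11/2, 25/4, -47/4]
R4 ← R4 + (5/12)·R1: [0, -9/2, -21/4, 27/4]
R3 ← R3 − (11/8)·R2: [0, 0, 177/16, -309/16]
R4 ← R4 − (9/8)·R2: [0, 0, -21/16, 9/16]
R4 ← R4 + (7/59)·R3: [0, 0, 0, -102/59]
4 nonzero rows, so rank(P) = 4.
P has 4 columns; by rank–nullity, nullity = 4 − 4 = 0.

0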